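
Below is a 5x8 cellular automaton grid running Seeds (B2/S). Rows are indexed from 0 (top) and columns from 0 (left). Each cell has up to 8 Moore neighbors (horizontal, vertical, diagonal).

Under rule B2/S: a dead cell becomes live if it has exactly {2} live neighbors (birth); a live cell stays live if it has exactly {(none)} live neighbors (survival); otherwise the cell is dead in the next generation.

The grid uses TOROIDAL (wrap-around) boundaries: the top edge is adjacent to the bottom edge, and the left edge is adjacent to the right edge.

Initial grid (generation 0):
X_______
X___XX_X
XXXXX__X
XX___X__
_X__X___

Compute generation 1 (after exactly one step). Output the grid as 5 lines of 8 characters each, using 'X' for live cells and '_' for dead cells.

Simulating step by step:
Generation 0 (given above): 16 live cells
Generation 1: 6 live cells
(generation 1 grid is the final answer)

Answer: ___X__X_
________
________
______X_
__X__X_X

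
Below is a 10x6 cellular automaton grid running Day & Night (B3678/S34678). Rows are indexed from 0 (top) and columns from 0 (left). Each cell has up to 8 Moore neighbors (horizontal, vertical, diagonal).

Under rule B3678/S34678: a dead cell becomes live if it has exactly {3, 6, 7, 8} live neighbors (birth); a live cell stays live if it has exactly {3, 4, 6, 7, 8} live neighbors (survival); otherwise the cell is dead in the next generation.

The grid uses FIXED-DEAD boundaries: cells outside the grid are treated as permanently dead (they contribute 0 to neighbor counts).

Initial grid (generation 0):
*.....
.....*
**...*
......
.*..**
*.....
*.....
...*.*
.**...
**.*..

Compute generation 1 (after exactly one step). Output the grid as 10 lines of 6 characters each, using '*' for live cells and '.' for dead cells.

Simulating step by step:
Generation 0 (given above): 17 live cells
Generation 1: 15 live cells
(generation 1 grid is the final answer)

Answer: ......
**....
......
**..**
......
.*....
......
.**...
*****.
.*....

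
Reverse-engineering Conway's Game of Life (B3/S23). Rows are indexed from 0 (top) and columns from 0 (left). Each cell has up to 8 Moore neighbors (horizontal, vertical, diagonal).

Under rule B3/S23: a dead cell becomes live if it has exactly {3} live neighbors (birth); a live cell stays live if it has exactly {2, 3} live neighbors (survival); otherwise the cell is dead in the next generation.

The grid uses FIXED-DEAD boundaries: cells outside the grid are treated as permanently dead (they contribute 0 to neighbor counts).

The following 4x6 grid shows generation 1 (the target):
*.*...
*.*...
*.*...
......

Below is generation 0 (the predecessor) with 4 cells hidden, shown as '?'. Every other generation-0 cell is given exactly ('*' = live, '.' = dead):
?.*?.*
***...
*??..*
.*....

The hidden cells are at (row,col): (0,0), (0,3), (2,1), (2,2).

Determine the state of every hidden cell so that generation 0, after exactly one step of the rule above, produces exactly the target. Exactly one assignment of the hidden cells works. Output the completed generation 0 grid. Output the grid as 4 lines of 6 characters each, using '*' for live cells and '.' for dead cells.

Answer: *.*..*
***...
*....*
.*....

Derivation:
Hidden generation-0 cells (in order): (0,0), (0,3), (2,1), (2,2).
A hidden cell only influences target cells in its own 3x3 neighborhood. Try each of the 2^4 = 16 assignments, step the completed generation 0 forward once under B3/S23, and compare with the target:
  (0,0)=. (0,3)=. (2,1)=. (2,2)=. -> step gives (0,0)='.' but target has '*' -> reject
  (0,0)=. (0,3)=. (2,1)=. (2,2)=* -> step gives (0,0)='.' but target has '*' -> reject
  (0,0)=. (0,3)=. (2,1)=* (2,2)=. -> step gives (0,0)='.' but target has '*' -> reject
  (0,0)=. (0,3)=. (2,1)=* (2,2)=* -> step gives (0,0)='.' but target has '*' -> reject
  (0,0)=. (0,3)=* (2,1)=. (2,2)=. -> step gives (0,0)='.' but target has '*' -> reject
  (0,0)=. (0,3)=* (2,1)=. (2,2)=* -> step gives (0,0)='.' but target has '*' -> reject
  (0,0)=. (0,3)=* (2,1)=* (2,2)=. -> step gives (0,0)='.' but target has '*' -> reject
  (0,0)=. (0,3)=* (2,1)=* (2,2)=* -> step gives (0,0)='.' but target has '*' -> reject
  (0,0)=* (0,3)=. (2,1)=. (2,2)=. -> step reproduces the target at every cell -> ACCEPT
  (0,0)=* (0,3)=. (2,1)=. (2,2)=* -> step gives (1,3)='*' but target has '.' -> reject
  (0,0)=* (0,3)=. (2,1)=* (2,2)=. -> step gives (1,0)='.' but target has '*' -> reject
  (0,0)=* (0,3)=. (2,1)=* (2,2)=* -> step gives (1,0)='.' but target has '*' -> reject
  (0,0)=* (0,3)=* (2,1)=. (2,2)=. -> step gives (0,3)='*' but target has '.' -> reject
  (0,0)=* (0,3)=* (2,1)=. (2,2)=* -> step gives (0,3)='*' but target has '.' -> reject
  (0,0)=* (0,3)=* (2,1)=* (2,2)=. -> step gives (0,3)='*' but target has '.' -> reject
  (0,0)=* (0,3)=* (2,1)=* (2,2)=* -> step gives (0,3)='*' but target has '.' -> reject
Unique solution: (0,0)=live, (0,3)=dead, (2,1)=dead, (2,2)=dead.
Check: live-neighbor counts of every cell in the completed generation 0:
252210
352222
353110
211011
Applying B3/S23 to generation 0 with these counts gives:
*.*...
*.*...
*.*...
......
which matches the target exactly.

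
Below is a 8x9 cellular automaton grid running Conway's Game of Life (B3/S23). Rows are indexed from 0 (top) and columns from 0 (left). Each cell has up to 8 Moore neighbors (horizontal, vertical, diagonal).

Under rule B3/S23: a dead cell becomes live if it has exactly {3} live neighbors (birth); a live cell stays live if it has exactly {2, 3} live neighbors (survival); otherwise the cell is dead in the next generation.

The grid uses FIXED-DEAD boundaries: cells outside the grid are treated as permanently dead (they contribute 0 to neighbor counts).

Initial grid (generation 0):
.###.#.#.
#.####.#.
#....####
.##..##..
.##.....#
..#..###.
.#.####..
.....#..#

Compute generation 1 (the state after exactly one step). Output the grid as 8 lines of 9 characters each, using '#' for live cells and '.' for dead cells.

Simulating step by step:
Generation 0 (given above): 34 live cells
Generation 1: 15 live cells
(generation 1 grid is the final answer)

Answer: .#...#...
#........
#.......#
#.#..#..#
...#.....
.......#.
..##.....
.....##..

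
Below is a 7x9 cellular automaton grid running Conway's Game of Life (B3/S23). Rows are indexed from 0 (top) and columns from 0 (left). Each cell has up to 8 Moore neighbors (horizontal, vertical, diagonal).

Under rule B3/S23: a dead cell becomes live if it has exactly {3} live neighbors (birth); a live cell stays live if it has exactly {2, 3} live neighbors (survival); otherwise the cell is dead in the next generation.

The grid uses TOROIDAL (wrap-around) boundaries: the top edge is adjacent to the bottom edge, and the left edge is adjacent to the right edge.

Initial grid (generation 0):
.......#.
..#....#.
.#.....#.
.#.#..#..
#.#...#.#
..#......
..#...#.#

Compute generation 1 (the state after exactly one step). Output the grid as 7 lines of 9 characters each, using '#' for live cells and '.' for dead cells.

Simulating step by step:
Generation 0 (given above): 16 live cells
Generation 1: 21 live cells
(generation 1 grid is the final answer)

Answer: ......###
......###
.#....##.
.#....#.#
#.##...#.
#.##....#
.......#.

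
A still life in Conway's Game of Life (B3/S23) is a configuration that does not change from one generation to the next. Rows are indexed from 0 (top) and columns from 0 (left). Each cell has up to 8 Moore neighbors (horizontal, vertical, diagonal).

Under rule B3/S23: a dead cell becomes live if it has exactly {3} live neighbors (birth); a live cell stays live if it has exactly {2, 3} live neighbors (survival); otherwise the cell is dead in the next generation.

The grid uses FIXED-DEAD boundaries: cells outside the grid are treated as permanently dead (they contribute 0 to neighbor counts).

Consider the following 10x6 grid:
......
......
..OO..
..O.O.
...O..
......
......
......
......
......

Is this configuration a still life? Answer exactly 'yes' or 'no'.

Answer: yes

Derivation:
Compute generation 1 and compare to generation 0 (given above):
Generation 1:
......
......
..OO..
..O.O.
...O..
......
......
......
......
......
The grids are IDENTICAL -> still life.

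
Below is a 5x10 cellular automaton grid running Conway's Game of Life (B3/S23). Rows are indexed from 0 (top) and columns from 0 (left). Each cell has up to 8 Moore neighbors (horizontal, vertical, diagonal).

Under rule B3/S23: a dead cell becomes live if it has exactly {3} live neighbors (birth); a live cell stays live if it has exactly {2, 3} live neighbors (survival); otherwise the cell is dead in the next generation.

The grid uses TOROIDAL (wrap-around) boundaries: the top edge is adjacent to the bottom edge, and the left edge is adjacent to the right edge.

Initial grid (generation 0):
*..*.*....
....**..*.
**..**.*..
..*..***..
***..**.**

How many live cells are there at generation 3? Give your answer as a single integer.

Simulating step by step:
Generation 0 (given above): 22 live cells
Generation 1: 20 live cells
*.**...**.
**.*.....*
.*.*...**.
..**......
*.**....**
Generation 2: 16 live cells
....*..*..
...**.....
.*.**...**
*...*..*..
*...*..**.
Generation 3: 24 live cells
....**.**.
..*..*..*.
*.*..*..**
**..**.*..
...*******
Population at generation 3: 24

Answer: 24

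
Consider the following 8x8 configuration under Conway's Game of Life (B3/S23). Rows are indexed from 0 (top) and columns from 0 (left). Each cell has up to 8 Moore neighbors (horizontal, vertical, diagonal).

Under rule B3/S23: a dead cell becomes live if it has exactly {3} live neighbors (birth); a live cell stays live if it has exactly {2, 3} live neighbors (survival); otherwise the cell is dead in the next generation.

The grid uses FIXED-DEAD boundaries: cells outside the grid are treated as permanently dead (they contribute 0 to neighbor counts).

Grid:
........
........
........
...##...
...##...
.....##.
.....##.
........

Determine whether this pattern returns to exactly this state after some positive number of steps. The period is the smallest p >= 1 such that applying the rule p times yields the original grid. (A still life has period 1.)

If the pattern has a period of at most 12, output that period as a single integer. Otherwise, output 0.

Answer: 2

Derivation:
Simulating and comparing each generation to the original:
Gen 0 (original, given above): 8 live cells
Gen 1: 6 live cells, differs from original
Gen 2: 8 live cells, MATCHES original -> period = 2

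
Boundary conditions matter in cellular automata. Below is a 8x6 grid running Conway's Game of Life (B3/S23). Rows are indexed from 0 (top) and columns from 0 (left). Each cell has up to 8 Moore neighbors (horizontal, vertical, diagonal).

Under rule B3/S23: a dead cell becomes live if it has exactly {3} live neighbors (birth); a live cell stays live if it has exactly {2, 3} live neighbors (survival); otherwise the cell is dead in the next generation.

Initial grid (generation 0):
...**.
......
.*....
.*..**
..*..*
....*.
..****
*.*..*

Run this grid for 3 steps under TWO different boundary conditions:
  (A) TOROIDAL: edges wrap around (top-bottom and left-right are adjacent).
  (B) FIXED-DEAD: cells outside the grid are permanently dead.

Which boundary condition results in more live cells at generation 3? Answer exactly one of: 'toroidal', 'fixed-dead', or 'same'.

Under TOROIDAL boundary, generation 3:
***...
......
.*....
...*..
*....*
.***.*
..**.*
......
Population = 14

Under FIXED-DEAD boundary, generation 3:
......
......
...**.
..**.*
.*...*
.*....
....*.
..*...
Population = 10

Comparison: toroidal=14, fixed-dead=10 -> toroidal

Answer: toroidal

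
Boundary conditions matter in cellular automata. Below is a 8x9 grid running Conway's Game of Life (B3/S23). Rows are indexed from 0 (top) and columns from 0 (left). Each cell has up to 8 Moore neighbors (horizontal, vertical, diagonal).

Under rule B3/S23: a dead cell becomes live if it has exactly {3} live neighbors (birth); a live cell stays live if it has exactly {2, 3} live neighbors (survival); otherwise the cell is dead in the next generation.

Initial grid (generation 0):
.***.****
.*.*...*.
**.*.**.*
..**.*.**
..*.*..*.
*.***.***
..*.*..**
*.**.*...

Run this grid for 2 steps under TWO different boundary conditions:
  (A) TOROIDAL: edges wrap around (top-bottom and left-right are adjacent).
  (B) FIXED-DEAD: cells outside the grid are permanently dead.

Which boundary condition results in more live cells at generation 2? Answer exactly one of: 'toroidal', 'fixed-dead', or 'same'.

Answer: fixed-dead

Derivation:
Under TOROIDAL boundary, generation 2:
....*.*.*
..*...*..
..*......
....*....
.*...*...
.*.......
.*...*...
......*.*
Population = 14

Under FIXED-DEAD boundary, generation 2:
..***..*.
**.*.**.*
..*......
....*....
.....*...
.........
.*..**...
..**.....
Population = 18

Comparison: toroidal=14, fixed-dead=18 -> fixed-dead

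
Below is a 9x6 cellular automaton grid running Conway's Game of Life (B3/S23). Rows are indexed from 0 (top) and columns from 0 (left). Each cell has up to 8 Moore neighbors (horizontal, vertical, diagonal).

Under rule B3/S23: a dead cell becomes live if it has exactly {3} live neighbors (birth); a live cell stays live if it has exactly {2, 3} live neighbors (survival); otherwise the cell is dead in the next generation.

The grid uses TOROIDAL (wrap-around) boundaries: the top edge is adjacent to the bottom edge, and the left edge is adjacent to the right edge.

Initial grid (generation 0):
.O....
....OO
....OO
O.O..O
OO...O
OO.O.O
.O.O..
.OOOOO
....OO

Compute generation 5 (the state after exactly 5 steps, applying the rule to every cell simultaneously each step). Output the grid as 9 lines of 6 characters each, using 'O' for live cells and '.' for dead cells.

Answer: ......
.OO.O.
O...OO
......
......
......
......
O.....
.O...O

Derivation:
Simulating step by step:
Generation 0 (given above): 24 live cells
Generation 1: 10 live cells
O.....
O...OO
...O..
......
......
.....O
......
.O...O
.O...O
Generation 2: 10 live cells
.O..O.
O...OO
....OO
......
......
......
O.....
......
.O...O
Generation 3: 8 live cells
.O..O.
O..O..
O...O.
......
......
......
......
O.....
O.....
Generation 4: 11 live cells
OO...O
OO.OO.
.....O
......
......
......
......
......
OO...O
Generation 5: 9 live cells
(generation 5 grid is the final answer)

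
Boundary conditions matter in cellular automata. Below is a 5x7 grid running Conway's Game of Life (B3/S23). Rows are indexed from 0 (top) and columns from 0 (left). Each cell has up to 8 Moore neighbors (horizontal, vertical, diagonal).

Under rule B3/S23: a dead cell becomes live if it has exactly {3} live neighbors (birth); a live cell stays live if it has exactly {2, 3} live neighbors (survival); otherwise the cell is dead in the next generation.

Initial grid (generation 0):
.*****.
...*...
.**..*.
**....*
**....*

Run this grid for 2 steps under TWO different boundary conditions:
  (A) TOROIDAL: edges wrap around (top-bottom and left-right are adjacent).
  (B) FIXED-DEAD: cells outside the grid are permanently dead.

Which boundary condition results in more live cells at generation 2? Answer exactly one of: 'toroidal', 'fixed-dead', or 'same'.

Answer: toroidal

Derivation:
Under TOROIDAL boundary, generation 2:
..**..*
.*.*...
.....**
..****.
..**..*
Population = 14

Under FIXED-DEAD boundary, generation 2:
...**..
....*..
.*...**
..*....
.......
Population = 7

Comparison: toroidal=14, fixed-dead=7 -> toroidal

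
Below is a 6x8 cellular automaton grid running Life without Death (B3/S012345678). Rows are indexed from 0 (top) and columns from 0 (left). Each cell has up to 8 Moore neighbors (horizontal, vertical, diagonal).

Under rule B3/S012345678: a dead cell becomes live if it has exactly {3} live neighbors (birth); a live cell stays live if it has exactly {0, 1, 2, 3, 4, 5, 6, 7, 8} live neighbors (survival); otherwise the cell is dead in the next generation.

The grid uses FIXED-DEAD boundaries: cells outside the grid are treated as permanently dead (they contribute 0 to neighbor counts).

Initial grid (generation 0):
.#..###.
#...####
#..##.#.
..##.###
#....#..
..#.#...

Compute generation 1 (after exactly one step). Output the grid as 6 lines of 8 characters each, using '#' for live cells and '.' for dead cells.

Simulating step by step:
Generation 0 (given above): 22 live cells
Generation 1: 29 live cells
(generation 1 grid is the final answer)

Answer: .#..####
##..####
#####.#.
.###.###
###..#..
..#.#...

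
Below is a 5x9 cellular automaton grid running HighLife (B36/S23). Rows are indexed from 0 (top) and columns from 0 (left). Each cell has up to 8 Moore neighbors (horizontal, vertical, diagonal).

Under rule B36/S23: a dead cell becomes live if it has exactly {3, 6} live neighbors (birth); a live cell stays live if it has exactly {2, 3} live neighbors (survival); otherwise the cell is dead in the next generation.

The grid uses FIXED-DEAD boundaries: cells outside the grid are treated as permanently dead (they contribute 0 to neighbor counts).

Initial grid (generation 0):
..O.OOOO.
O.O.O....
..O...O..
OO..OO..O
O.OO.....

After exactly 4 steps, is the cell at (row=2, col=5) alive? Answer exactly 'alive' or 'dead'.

Answer: dead

Derivation:
Simulating step by step:
Generation 0 (given above): 18 live cells
Generation 1: 17 live cells
.O..OOO..
..O.O..O.
O.O.O....
O...OO...
O.OOO....
Generation 2: 16 live cells
...OOOO..
..O.O.O..
....O....
O.OO.O...
.O.OOO...
Generation 3: 15 live cells
...OO.O..
.....OO..
.OO.O....
.OO.OO...
.O.O.O...
Generation 4: 13 live cells
....O.O..
..O...O..
.OO.O.O..
O....O...
.O.O.O...

Cell (2,5) at generation 4: 0 -> dead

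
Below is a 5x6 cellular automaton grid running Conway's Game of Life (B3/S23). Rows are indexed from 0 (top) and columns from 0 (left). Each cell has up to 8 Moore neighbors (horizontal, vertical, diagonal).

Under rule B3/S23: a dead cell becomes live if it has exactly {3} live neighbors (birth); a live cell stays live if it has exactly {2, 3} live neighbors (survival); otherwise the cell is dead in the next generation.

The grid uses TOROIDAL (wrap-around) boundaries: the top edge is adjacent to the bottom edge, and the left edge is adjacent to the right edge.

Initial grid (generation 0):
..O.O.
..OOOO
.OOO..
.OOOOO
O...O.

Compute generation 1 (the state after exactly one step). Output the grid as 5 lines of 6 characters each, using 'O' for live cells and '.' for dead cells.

Answer: .OO...
.....O
......
.....O
O.....

Derivation:
Simulating step by step:
Generation 0 (given above): 16 live cells
Generation 1: 5 live cells
(generation 1 grid is the final answer)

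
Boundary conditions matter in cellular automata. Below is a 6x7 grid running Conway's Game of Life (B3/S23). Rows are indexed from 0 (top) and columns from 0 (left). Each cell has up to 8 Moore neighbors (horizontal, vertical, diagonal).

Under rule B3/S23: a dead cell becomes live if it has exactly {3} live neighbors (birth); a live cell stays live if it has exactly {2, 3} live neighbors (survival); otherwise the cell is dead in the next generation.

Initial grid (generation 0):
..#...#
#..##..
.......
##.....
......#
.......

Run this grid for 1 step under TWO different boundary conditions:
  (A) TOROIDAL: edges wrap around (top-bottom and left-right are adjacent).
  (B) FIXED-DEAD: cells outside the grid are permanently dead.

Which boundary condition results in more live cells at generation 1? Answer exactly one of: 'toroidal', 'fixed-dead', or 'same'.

Answer: toroidal

Derivation:
Under TOROIDAL boundary, generation 1:
...#...
...#...
##.....
#......
#......
.......
Population = 6

Under FIXED-DEAD boundary, generation 1:
...#...
...#...
##.....
.......
.......
.......
Population = 4

Comparison: toroidal=6, fixed-dead=4 -> toroidal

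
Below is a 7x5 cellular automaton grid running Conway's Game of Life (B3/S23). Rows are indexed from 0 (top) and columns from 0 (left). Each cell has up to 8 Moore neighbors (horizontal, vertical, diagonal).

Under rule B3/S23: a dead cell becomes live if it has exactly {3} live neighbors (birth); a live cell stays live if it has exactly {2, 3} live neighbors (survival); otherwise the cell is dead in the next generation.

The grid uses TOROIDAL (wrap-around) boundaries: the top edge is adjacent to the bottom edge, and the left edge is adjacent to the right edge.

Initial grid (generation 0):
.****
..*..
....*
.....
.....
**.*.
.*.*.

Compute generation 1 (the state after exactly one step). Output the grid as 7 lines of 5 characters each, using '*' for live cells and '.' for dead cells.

Simulating step by step:
Generation 0 (given above): 11 live cells
Generation 1: 10 live cells
(generation 1 grid is the final answer)

Answer: **..*
***.*
.....
.....
.....
**..*
.....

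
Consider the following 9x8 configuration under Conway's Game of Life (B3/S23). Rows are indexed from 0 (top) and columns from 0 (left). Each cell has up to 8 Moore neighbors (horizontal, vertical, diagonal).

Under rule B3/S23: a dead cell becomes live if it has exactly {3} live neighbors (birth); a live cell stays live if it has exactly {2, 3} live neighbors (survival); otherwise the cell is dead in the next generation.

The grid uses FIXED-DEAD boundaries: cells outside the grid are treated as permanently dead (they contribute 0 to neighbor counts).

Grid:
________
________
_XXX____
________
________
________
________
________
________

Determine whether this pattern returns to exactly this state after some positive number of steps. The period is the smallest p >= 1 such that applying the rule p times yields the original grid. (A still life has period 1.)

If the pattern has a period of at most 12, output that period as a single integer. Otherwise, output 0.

Answer: 2

Derivation:
Simulating and comparing each generation to the original:
Gen 0 (original, given above): 3 live cells
Gen 1: 3 live cells, differs from original
Gen 2: 3 live cells, MATCHES original -> period = 2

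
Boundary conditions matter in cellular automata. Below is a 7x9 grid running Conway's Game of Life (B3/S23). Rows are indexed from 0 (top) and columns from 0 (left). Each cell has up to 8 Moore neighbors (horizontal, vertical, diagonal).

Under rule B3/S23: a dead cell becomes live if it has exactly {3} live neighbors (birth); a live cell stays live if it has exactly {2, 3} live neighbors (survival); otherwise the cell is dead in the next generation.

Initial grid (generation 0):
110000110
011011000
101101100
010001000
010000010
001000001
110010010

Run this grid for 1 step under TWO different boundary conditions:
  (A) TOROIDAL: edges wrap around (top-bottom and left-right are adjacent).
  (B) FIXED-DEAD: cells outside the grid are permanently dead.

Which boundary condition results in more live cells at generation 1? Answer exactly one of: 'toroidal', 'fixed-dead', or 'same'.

Answer: toroidal

Derivation:
Under TOROIDAL boundary, generation 1:
000110110
000010011
100100100
110011000
111000000
001000011
001000110
Population = 23

Under FIXED-DEAD boundary, generation 1:
111001100
000010010
100100100
110011000
011000000
101000011
010000000
Population = 21

Comparison: toroidal=23, fixed-dead=21 -> toroidal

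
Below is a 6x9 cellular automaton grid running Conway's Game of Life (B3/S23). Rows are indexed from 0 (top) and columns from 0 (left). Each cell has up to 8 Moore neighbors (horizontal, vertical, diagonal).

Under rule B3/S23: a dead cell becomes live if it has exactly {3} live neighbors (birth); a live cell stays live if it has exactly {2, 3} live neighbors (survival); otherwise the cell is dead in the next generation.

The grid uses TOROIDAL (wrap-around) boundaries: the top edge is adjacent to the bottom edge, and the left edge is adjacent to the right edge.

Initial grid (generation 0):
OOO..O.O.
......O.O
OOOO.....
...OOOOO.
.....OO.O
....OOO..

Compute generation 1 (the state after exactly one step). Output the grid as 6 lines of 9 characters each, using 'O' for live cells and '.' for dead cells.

Answer: OO..O..OO
...O..OOO
OOOO....O
OO.O...OO
...O.....
OO..O...O

Derivation:
Simulating step by step:
Generation 0 (given above): 22 live cells
Generation 1: 24 live cells
(generation 1 grid is the final answer)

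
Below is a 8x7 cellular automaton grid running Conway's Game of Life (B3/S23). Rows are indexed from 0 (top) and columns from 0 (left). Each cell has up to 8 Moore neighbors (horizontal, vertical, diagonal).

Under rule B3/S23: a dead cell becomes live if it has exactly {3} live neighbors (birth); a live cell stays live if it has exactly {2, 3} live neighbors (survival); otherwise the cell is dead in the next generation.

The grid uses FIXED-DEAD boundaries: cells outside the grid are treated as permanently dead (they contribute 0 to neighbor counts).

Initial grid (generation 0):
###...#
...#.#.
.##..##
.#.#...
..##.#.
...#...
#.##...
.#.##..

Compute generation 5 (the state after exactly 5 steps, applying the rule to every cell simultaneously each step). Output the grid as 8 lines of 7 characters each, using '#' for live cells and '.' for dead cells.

Answer: .#####.
#....#.
###.#..
##.....
...#.#.
##.##..
#......
#.#....

Derivation:
Simulating step by step:
Generation 0 (given above): 22 live cells
Generation 1: 20 live cells
.##....
#..###.
.#.#.##
.#.#.##
...#...
.#.....
.#.....
.#.##..
Generation 2: 19 live cells
.####..
#..#.##
##.#...
...#.##
....#..
..#....
##.....
..#....
Generation 3: 20 live cells
.#####.
#....#.
##.#...
..##.#.
...###.
.#.....
.##....
.#.....
Generation 4: 22 live cells
.#####.
#....#.
##.#...
.#...#.
...#.#.
.#.##..
###....
.##....
Generation 5: 22 live cells
(generation 5 grid is the final answer)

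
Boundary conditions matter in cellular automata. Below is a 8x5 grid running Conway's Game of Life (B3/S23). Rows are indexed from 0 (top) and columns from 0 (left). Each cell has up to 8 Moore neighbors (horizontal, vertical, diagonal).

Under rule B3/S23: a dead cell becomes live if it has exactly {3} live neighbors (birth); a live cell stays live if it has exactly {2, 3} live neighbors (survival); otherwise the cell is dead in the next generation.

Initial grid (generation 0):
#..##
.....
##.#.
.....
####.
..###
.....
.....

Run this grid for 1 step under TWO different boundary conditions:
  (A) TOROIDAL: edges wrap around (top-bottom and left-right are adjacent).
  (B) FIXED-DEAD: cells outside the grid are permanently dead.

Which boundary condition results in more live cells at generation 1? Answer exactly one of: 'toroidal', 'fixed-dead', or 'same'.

Answer: toroidal

Derivation:
Under TOROIDAL boundary, generation 1:
....#
.###.
.....
...#.
##...
#...#
...#.
....#
Population = 11

Under FIXED-DEAD boundary, generation 1:
.....
#####
.....
...#.
.#..#
....#
...#.
.....
Population = 10

Comparison: toroidal=11, fixed-dead=10 -> toroidal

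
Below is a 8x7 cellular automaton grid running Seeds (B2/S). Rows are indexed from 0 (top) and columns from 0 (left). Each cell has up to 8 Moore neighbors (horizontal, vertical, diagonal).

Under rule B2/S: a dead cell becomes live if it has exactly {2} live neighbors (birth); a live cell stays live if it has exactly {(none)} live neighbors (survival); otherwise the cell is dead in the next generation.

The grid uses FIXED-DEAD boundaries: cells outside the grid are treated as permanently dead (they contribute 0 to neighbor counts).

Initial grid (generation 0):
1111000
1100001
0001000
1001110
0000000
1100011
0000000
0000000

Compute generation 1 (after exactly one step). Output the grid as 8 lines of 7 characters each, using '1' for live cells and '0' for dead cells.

Answer: 0000000
0000100
0000001
0010000
0011000
0000000
1100011
0000000

Derivation:
Simulating step by step:
Generation 0 (given above): 16 live cells
Generation 1: 9 live cells
(generation 1 grid is the final answer)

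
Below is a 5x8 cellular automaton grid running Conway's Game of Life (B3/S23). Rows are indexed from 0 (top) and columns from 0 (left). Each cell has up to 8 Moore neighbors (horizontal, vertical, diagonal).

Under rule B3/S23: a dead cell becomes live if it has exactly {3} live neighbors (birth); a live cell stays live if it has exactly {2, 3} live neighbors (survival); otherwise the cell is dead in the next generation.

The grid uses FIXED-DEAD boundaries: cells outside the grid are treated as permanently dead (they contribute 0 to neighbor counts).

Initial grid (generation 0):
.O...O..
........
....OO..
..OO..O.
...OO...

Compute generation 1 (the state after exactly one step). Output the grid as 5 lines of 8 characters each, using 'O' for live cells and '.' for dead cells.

Simulating step by step:
Generation 0 (given above): 9 live cells
Generation 1: 9 live cells
(generation 1 grid is the final answer)

Answer: ........
....OO..
...OOO..
..O.....
..OOO...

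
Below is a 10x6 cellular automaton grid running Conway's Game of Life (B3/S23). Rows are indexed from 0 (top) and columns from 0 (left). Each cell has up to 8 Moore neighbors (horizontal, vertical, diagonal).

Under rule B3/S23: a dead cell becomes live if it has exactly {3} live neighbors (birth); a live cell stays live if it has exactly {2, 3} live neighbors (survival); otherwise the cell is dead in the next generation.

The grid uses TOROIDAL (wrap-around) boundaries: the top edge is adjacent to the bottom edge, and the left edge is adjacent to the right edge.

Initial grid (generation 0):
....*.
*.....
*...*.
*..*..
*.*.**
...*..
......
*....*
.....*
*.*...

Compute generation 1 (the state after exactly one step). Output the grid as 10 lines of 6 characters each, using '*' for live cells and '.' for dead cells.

Answer: .*...*
......
**....
*..*..
***.**
...***
......
*....*
.*...*
.....*

Derivation:
Simulating step by step:
Generation 0 (given above): 16 live cells
Generation 1: 19 live cells
(generation 1 grid is the final answer)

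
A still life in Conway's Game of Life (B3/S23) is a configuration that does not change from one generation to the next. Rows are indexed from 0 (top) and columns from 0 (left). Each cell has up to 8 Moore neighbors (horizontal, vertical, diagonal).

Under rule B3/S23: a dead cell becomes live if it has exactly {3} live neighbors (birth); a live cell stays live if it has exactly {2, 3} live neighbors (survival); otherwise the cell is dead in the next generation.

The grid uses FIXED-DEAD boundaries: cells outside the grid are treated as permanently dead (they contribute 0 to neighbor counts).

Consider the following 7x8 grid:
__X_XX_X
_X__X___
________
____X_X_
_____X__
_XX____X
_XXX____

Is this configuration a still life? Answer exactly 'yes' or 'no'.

Answer: no

Derivation:
Compute generation 1 and compare to generation 0 (given above):
Generation 1:
___XXX__
___XXX__
_____X__
_____X__
_____XX_
_X_X____
_X_X____
Cell (0,2) differs: gen0=1 vs gen1=0 -> NOT a still life.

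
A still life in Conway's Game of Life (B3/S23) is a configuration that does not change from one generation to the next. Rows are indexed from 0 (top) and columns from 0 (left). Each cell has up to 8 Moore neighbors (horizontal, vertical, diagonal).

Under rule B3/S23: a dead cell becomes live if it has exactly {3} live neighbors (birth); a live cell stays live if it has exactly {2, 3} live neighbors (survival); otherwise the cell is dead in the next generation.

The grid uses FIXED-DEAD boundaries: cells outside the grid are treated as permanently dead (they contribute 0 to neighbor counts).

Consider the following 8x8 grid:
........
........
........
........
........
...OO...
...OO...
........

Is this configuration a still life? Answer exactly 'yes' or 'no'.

Compute generation 1 and compare to generation 0 (given above):
Generation 1:
........
........
........
........
........
...OO...
...OO...
........
The grids are IDENTICAL -> still life.

Answer: yes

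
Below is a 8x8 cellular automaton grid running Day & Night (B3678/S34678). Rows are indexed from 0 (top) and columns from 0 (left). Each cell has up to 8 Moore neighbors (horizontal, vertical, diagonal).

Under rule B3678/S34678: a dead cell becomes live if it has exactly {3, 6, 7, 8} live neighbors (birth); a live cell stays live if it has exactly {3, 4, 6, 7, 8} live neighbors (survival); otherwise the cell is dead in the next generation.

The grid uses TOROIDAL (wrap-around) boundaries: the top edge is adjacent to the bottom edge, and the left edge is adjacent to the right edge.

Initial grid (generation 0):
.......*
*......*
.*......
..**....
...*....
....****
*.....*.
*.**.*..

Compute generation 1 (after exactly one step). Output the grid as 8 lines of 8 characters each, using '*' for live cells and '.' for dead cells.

Simulating step by step:
Generation 0 (given above): 17 live cells
Generation 1: 19 live cells
(generation 1 grid is the final answer)

Answer: .*....**
*.......
*.*.....
..*.....
..**.**.
.....***
.*.*..*.
.*....*.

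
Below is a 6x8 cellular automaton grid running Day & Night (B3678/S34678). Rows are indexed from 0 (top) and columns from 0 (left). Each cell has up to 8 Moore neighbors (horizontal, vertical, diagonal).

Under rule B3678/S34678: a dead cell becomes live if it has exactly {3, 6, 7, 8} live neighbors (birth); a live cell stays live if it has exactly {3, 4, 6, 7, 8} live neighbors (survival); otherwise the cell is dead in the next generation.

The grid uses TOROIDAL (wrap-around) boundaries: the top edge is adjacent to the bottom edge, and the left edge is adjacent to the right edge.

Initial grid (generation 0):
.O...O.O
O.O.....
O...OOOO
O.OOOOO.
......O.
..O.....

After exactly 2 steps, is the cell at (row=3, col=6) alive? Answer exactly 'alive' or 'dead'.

Simulating step by step:
Generation 0 (given above): 18 live cells
Generation 1: 19 live cells
OOO.....
O...O...
O.O.O.O.
.O.OOO.O
.OO.O..O
......O.
Generation 2: 16 live cells
.O.....O
OOO..O..
O...O...
.O..OO.O
..O.O...
...O...O

Cell (3,6) at generation 2: 0 -> dead

Answer: dead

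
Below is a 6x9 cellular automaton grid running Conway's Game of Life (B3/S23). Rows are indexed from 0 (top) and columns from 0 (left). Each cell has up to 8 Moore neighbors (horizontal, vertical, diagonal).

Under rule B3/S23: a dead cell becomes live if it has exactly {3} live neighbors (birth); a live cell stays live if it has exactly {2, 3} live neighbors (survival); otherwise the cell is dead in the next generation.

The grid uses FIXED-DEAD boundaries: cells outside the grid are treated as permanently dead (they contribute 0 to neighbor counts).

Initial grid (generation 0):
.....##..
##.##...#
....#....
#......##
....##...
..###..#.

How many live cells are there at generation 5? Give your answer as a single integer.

Answer: 4

Derivation:
Simulating step by step:
Generation 0 (given above): 17 live cells
Generation 1: 20 live cells
....##...
...##....
##.##..##
....##...
....#####
...###...
Generation 2: 8 live cells
...###...
..#......
..#......
.........
.......#.
...#...#.
Generation 3: 4 live cells
...##....
..#.#....
.........
.........
.........
.........
Generation 4: 3 live cells
...##....
....#....
.........
.........
.........
.........
Generation 5: 4 live cells
...##....
...##....
.........
.........
.........
.........
Population at generation 5: 4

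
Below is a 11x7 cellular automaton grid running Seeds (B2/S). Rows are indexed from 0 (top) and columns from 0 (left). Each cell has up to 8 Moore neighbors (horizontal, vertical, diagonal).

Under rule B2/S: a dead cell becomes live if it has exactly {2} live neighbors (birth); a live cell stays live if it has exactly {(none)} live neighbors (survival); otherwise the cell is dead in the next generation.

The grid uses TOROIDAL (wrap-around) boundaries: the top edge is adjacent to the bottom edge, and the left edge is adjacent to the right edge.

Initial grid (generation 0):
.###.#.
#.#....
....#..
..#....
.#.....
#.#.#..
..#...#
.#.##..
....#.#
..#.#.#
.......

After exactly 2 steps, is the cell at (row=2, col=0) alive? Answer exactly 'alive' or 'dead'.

Answer: alive

Derivation:
Simulating step by step:
Generation 0 (given above): 22 live cells
Generation 1: 16 live cells
#...#.#
.....##
..#....
.#.#...
#......
.....##
.......
......#
.#.....
#......
#.....#
Generation 2: 19 live cells
.#.....
.#.##..
##.####
#......
.##.##.
#......
#......
#......
......#
.......
.......

Cell (2,0) at generation 2: 1 -> alive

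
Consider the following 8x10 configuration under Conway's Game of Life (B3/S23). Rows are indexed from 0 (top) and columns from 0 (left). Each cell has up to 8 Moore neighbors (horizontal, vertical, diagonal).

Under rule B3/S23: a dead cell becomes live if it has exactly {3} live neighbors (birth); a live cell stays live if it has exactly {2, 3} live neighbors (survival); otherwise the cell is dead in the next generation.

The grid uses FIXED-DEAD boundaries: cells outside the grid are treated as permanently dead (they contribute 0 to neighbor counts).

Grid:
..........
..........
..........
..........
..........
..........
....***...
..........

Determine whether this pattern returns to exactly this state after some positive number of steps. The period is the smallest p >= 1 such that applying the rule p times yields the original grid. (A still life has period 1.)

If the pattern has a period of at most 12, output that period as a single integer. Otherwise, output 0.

Answer: 2

Derivation:
Simulating and comparing each generation to the original:
Gen 0 (original, given above): 3 live cells
Gen 1: 3 live cells, differs from original
Gen 2: 3 live cells, MATCHES original -> period = 2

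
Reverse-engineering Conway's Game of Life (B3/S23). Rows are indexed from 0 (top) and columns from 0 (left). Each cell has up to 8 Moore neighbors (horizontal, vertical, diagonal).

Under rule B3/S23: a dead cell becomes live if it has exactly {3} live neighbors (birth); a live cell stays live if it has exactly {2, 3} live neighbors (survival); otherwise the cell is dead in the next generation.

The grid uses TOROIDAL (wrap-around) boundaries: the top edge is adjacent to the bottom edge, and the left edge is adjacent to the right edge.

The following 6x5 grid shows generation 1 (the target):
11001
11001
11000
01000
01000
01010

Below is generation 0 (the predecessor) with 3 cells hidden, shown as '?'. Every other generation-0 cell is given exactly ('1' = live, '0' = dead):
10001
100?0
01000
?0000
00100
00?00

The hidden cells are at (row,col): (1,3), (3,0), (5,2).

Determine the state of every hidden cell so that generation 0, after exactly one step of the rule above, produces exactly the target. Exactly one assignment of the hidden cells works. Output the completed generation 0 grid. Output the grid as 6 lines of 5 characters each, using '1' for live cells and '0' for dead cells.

Answer: 10001
10000
01000
10000
00100
00100

Derivation:
Hidden generation-0 cells (in order): (1,3), (3,0), (5,2).
A hidden cell only influences target cells in its own 3x3 neighborhood. Try each of the 2^3 = 8 assignments, step the completed generation 0 forward once under B3/S23, and compare with the target:
  (1,3)=0 (3,0)=0 (5,2)=0 -> step gives (0,1)='0' but target has '1' -> reject
  (1,3)=0 (3,0)=0 (5,2)=1 -> step gives (2,0)='0' but target has '1' -> reject
  (1,3)=0 (3,0)=1 (5,2)=0 -> step gives (0,1)='0' but target has '1' -> reject
  (1,3)=0 (3,0)=1 (5,2)=1 -> step reproduces the target at every cell -> ACCEPT
  (1,3)=1 (3,0)=0 (5,2)=0 -> step gives (0,1)='0' but target has '1' -> reject
  (1,3)=1 (3,0)=0 (5,2)=1 -> step gives (0,3)='1' but target has '0' -> reject
  (1,3)=1 (3,0)=1 (5,2)=0 -> step gives (0,1)='0' but target has '1' -> reject
  (1,3)=1 (3,0)=1 (5,2)=1 -> step gives (0,3)='1' but target has '0' -> reject
Unique solution: (1,3)=dead, (3,0)=live, (5,2)=live.
Check: live-neighbor counts of every cell in the completed generation 0:
23122
33113
32102
13211
13121
23132
Applying B3/S23 to generation 0 with these counts gives:
11001
11001
11000
01000
01000
01010
which matches the target exactly.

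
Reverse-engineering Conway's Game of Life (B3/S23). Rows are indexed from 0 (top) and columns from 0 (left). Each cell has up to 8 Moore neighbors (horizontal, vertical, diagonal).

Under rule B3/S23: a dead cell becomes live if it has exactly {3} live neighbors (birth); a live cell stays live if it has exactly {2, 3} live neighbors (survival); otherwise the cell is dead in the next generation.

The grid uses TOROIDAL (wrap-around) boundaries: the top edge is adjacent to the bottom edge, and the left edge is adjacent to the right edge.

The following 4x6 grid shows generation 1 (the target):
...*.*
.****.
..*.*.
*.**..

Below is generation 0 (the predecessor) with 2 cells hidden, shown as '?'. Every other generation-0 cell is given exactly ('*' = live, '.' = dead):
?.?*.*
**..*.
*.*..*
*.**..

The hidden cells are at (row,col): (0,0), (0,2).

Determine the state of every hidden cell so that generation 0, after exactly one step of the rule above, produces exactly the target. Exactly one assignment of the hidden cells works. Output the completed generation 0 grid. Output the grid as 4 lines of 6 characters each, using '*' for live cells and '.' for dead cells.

Hidden generation-0 cells (in order): (0,0), (0,2).
A hidden cell only influences target cells in its own 3x3 neighborhood. Try each of the 2^2 = 4 assignments, step the completed generation 0 forward once under B3/S23, and compare with the target:
  (0,0)=. (0,2)=. -> step reproduces the target at every cell -> ACCEPT
  (0,0)=. (0,2)=* -> step gives (0,3)='.' but target has '*' -> reject
  (0,0)=* (0,2)=. -> step gives (0,5)='.' but target has '*' -> reject
  (0,0)=* (0,2)=* -> step gives (0,3)='.' but target has '*' -> reject
Unique solution: (0,0)=dead, (0,2)=dead.
Check: live-neighbor counts of every cell in the completed generation 0:
444343
433335
463434
343344
Applying B3/S23 to generation 0 with these counts gives:
...*.*
.****.
..*.*.
*.**..
which matches the target exactly.

Answer: ...*.*
**..*.
*.*..*
*.**..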